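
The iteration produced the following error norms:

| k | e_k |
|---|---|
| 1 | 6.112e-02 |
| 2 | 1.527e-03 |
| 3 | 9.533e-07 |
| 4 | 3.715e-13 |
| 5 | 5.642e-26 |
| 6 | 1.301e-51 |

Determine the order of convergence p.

2

Consecutive ratios: e_6/e_5 = 1.301e-51/5.642e-26 = 2.30592e-26, e_5/e_4 = 5.642e-26/3.715e-13 = 1.51871e-13.
p ≈ ln(2.30592e-26)/ln(1.51871e-13) = -59.0317/-29.5157 ≈ 2.00.
So the convergence is quadratic (order 2).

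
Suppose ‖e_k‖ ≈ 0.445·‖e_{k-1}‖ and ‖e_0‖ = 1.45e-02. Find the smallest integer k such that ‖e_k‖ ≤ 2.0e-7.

After k steps, ‖e_k‖ ≈ 1.45e-02·0.445^k.
Need 0.445^k ≤ 2.0e-7/1.45e-02 = 1.37931e-05.
k ≥ ln(1.37931e-05)/ln(0.445) = -11.1913/-0.80968 = 13.822.
Smallest integer k = 14.

14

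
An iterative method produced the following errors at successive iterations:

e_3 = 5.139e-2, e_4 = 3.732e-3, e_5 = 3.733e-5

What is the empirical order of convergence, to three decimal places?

1.756

p ≈ ln(e_5/e_4) / ln(e_4/e_3)
  = ln(3.733e-5/3.732e-3) / ln(3.732e-3/5.139e-2)
  = ln(0.0100027) / ln(0.0726211)
  = -4.604900 / -2.622500 ≈ 1.755920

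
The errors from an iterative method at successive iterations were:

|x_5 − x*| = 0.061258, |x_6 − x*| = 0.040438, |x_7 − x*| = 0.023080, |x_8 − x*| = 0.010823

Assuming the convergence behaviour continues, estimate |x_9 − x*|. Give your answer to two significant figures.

3.9e-3

First estimate the order: p ≈ ln(|x_8 − x*|/|x_7 − x*|) / ln(|x_7 − x*|/|x_6 − x*|) = ln(0.010823/0.023080)/ln(0.023080/0.040438) = ln(0.468934)/ln(0.57075) ≈ 1.3504.
Then |x_9 − x*| ≈ |x_8 − x*|·(|x_8 − x*|/|x_7 − x*|)^p = 0.010823·(0.468934)^1.3504 = 0.010823·0.359641 ≈ 0.003892.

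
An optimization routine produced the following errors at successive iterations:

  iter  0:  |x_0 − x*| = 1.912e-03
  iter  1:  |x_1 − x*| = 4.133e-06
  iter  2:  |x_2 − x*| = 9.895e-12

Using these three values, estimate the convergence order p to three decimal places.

2.109

p ≈ ln(|x_2 − x*|/|x_1 − x*|) / ln(|x_1 − x*|/|x_0 − x*|)
  = ln(9.895e-12/4.133e-06) / ln(4.133e-06/1.912e-03)
  = ln(2.39414e-06) / ln(0.00216161)
  = -12.942486 / -6.136902 ≈ 2.108961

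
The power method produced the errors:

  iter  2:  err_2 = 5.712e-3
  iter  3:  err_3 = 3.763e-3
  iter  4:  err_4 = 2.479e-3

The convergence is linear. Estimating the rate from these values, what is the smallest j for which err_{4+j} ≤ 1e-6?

Rate ρ ≈ err_4/err_3 = 2.479e-3/3.763e-3 = 0.6588.
After j more steps, err_{4+j} ≈ 2.479e-3·ρ^j; need ρ^j ≤ 1e-6/2.479e-3 = 0.000403388.
j ≥ ln(0.000403388)/ln(0.6588) = -7.8156/-0.41734 = 18.727.
So 19 more iterations are needed.

19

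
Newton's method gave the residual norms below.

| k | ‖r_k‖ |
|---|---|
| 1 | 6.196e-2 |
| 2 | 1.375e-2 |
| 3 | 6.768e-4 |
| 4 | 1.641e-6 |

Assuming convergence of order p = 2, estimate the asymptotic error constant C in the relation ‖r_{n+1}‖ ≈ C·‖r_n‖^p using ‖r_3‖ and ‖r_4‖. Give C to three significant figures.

3.58

C ≈ ‖r_4‖ / ‖r_3‖^2
  = 1.641e-6 / (6.768e-4)^2
  = 1.641e-6 / 4.58058e-07 ≈ 3.5825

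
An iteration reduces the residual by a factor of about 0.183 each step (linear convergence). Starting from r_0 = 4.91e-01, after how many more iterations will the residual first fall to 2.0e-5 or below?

After k steps, r_k ≈ 4.91e-01·0.183^k.
Need 0.183^k ≤ 2.0e-5/4.91e-01 = 4.07332e-05.
k ≥ ln(4.07332e-05)/ln(0.183) = -10.1085/-1.69827 = 5.952.
Smallest integer k = 6.

6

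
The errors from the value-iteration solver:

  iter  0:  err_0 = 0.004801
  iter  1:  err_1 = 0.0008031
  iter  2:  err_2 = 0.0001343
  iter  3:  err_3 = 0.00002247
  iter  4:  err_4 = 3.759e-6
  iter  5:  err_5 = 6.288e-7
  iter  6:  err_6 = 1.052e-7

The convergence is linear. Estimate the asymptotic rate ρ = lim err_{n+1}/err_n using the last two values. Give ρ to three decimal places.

0.167

ρ ≈ err_6/err_5 = 1.052e-7/6.288e-7 = 0.16730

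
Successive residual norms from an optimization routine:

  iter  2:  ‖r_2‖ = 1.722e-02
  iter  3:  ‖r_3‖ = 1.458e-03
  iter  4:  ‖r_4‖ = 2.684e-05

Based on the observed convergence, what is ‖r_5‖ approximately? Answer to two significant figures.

First estimate the order: p ≈ ln(‖r_4‖/‖r_3‖) / ln(‖r_3‖/‖r_2‖) = ln(2.684e-05/1.458e-03)/ln(1.458e-03/1.722e-02) = ln(0.0184088)/ln(0.084669) ≈ 1.6180.
Then ‖r_5‖ ≈ ‖r_4‖·(‖r_4‖/‖r_3‖)^p = 2.684e-05·(0.0184088)^1.6180 = 2.684e-05·0.00155887 ≈ 4.184e-08.

4.2e-8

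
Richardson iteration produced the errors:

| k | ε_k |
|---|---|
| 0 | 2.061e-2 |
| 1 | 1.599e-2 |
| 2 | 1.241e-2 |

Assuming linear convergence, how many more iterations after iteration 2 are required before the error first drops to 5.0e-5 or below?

22

Rate ρ ≈ ε_2/ε_1 = 1.241e-2/1.599e-2 = 0.7761.
After j more steps, ε_{2+j} ≈ 1.241e-2·ρ^j; need ρ^j ≤ 5.0e-5/1.241e-2 = 0.00402901.
j ≥ ln(0.00402901)/ln(0.7761) = -5.5142/-0.25347 = 21.755.
So 22 more iterations are needed.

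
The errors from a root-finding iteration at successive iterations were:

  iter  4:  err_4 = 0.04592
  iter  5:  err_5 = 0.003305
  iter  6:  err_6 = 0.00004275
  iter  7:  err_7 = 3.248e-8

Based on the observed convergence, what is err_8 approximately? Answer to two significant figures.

First estimate the order: p ≈ ln(err_7/err_6) / ln(err_6/err_5) = ln(3.248e-8/0.00004275)/ln(0.00004275/0.003305) = ln(0.000759766)/ln(0.0129349) ≈ 1.6520.
Then err_8 ≈ err_7·(err_7/err_6)^p = 3.248e-8·(0.000759766)^1.6520 = 3.248e-8·7.02883e-06 ≈ 2.283e-13.

2.3e-13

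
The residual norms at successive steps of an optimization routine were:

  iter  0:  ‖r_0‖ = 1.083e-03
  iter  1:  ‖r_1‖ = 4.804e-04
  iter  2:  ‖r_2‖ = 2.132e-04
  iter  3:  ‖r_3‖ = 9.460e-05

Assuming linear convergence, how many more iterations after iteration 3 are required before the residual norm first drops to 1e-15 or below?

Rate ρ ≈ ‖r_3‖/‖r_2‖ = 9.460e-05/2.132e-04 = 0.4437.
After j more steps, ‖r_{3+j}‖ ≈ 9.460e-05·ρ^j; need ρ^j ≤ 1e-15/9.460e-05 = 1.05708e-11.
j ≥ ln(1.05708e-11)/ln(0.4437) = -25.2729/-0.81261 = 31.101.
So 32 more iterations are needed.

32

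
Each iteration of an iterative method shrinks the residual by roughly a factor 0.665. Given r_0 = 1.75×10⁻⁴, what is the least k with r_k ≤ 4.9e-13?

After k steps, r_k ≈ 1.75×10⁻⁴·0.665^k.
Need 0.665^k ≤ 4.9e-13/1.75×10⁻⁴ = 2.8e-09.
k ≥ ln(2.8e-09)/ln(0.665) = -19.6936/-0.40797 = 48.272.
Smallest integer k = 49.

49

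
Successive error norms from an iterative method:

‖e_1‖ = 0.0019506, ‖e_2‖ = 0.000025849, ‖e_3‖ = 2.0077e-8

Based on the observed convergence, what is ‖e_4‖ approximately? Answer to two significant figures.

1.4e-13

First estimate the order: p ≈ ln(‖e_3‖/‖e_2‖) / ln(‖e_2‖/‖e_1‖) = ln(2.0077e-8/0.000025849)/ln(0.000025849/0.0019506) = ln(0.000776703)/ln(0.0132518) ≈ 1.6561.
Then ‖e_4‖ ≈ ‖e_3‖·(‖e_3‖/‖e_2‖)^p = 2.0077e-8·(0.000776703)^1.6561 = 2.0077e-8·7.07866e-06 ≈ 1.421e-13.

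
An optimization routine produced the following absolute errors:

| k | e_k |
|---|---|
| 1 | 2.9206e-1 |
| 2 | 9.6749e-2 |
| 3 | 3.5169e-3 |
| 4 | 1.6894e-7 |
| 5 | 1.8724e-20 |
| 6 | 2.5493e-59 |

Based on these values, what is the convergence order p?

Consecutive ratios: e_6/e_5 = 2.5493e-59/1.8724e-20 = 1.36151e-39, e_5/e_4 = 1.8724e-20/1.6894e-7 = 1.10832e-13.
p ≈ ln(1.36151e-39)/ln(1.10832e-13) = -89.4922/-29.8308 ≈ 3.00.
So the convergence is cubic (order 3).

3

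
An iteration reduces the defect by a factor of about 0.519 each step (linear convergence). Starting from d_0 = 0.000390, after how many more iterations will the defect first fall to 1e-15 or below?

After k steps, d_k ≈ 0.000390·0.519^k.
Need 0.519^k ≤ 1e-15/0.000390 = 2.5641e-12.
k ≥ ln(2.5641e-12)/ln(0.519) = -26.6894/-0.65585 = 40.694.
Smallest integer k = 41.

41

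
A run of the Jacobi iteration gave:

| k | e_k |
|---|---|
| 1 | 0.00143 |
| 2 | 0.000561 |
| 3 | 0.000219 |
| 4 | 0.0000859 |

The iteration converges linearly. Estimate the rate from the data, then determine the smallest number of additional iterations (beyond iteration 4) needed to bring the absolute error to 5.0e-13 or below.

Rate ρ ≈ e_4/e_3 = 0.0000859/0.000219 = 0.3922.
After j more steps, e_{4+j} ≈ 0.0000859·ρ^j; need ρ^j ≤ 5.0e-13/0.0000859 = 5.82072e-09.
j ≥ ln(5.82072e-09)/ln(0.3922) = -18.9618/-0.93598 = 20.259.
So 21 more iterations are needed.

21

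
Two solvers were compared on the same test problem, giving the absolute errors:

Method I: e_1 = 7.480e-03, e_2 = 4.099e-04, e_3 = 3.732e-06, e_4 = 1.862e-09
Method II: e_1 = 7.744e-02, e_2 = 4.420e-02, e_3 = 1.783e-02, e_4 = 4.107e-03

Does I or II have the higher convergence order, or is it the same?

same

Method I: p ≈ ln(1.862e-09/3.732e-06)/ln(3.732e-06/4.099e-04) ≈ 1.62.
Method II: p ≈ ln(4.107e-03/1.783e-02)/ln(1.783e-02/4.420e-02) ≈ 1.62.
Both orders ≈ 1.6 — effectively the same.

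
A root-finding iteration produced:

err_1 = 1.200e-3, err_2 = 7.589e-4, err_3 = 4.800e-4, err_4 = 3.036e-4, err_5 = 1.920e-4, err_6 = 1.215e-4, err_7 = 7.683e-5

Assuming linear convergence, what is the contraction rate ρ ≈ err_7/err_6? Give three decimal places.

0.632

ρ ≈ err_7/err_6 = 7.683e-5/1.215e-4 = 0.63235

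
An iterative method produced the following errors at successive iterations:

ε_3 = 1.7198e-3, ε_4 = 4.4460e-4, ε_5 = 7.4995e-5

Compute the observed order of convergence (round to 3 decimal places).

1.316

p ≈ ln(ε_5/ε_4) / ln(ε_4/ε_3)
  = ln(7.4995e-5/4.4460e-4) / ln(4.4460e-4/1.7198e-3)
  = ln(0.16868) / ln(0.258518)
  = -1.779752 / -1.352790 ≈ 1.315616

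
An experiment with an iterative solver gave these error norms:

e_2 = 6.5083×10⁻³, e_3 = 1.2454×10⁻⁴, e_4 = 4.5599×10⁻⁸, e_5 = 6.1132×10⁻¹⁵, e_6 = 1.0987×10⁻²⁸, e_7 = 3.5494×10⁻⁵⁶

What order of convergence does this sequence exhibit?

Consecutive ratios: e_7/e_6 = 3.5494×10⁻⁵⁶/1.0987×10⁻²⁸ = 3.23055e-28, e_6/e_5 = 1.0987×10⁻²⁸/6.1132×10⁻¹⁵ = 1.79726e-14.
p ≈ ln(3.23055e-28)/ln(1.79726e-14) = -63.2997/-31.6499 ≈ 2.00.
So the convergence is quadratic (order 2).

2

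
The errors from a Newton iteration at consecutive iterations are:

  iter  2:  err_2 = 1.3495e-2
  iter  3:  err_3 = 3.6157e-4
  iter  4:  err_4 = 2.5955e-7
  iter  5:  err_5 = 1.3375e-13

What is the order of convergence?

Consecutive ratios: err_5/err_4 = 1.3375e-13/2.5955e-7 = 5.15315e-07, err_4/err_3 = 2.5955e-7/3.6157e-4 = 0.000717842.
p ≈ ln(5.15315e-07)/ln(0.000717842) = -14.4785/-7.2393 ≈ 2.00.
So the convergence is quadratic (order 2).

2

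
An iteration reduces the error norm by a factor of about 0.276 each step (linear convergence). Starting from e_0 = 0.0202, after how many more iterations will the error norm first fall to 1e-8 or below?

After k steps, e_k ≈ 0.0202·0.276^k.
Need 0.276^k ≤ 1e-8/0.0202 = 4.9505e-07.
k ≥ ln(4.9505e-07)/ln(0.276) = -14.5186/-1.28735 = 11.278.
Smallest integer k = 12.

12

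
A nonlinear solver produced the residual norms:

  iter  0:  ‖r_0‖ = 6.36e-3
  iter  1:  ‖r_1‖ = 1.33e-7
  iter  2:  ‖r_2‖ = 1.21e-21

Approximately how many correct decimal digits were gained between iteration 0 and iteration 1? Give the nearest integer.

Digits gained ≈ log₁₀(‖r_0‖/‖r_1‖) = log₁₀(6.36e-3/1.33e-7) = log₁₀(47819.5) ≈ 4.680.

5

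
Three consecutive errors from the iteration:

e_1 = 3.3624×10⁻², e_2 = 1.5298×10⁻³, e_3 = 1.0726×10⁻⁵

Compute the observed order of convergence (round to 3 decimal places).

p ≈ ln(e_3/e_2) / ln(e_2/e_1)
  = ln(1.0726×10⁻⁵/1.5298×10⁻³) / ln(1.5298×10⁻³/3.3624×10⁻²)
  = ln(0.00701137) / ln(0.0454973)
  = -4.960222 / -3.090102 ≈ 1.605197

1.605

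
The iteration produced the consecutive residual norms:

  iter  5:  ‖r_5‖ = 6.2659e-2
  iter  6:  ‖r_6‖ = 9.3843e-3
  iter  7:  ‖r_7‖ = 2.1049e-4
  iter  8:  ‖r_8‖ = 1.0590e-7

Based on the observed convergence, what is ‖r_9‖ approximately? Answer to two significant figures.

First estimate the order: p ≈ ln(‖r_8‖/‖r_7‖) / ln(‖r_7‖/‖r_6‖) = ln(1.0590e-7/2.1049e-4)/ln(2.1049e-4/9.3843e-3) = ln(0.000503112)/ln(0.02243) ≈ 2.0000.
Then ‖r_9‖ ≈ ‖r_8‖·(‖r_8‖/‖r_7‖)^p = 1.0590e-7·(0.000503112)^2.0000 = 1.0590e-7·2.53122e-07 ≈ 2.681e-14.

2.7e-14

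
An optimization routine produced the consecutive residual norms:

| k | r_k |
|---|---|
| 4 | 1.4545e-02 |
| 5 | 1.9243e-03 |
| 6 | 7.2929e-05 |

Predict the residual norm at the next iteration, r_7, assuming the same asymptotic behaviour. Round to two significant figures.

First estimate the order: p ≈ ln(r_6/r_5) / ln(r_5/r_4) = ln(7.2929e-05/1.9243e-03)/ln(1.9243e-03/1.4545e-02) = ln(0.037899)/ln(0.1323) ≈ 1.6181.
Then r_7 ≈ r_6·(r_6/r_5)^p = 7.2929e-05·(0.037899)^1.6181 = 7.2929e-05·0.00501277 ≈ 3.656e-07.

3.7e-7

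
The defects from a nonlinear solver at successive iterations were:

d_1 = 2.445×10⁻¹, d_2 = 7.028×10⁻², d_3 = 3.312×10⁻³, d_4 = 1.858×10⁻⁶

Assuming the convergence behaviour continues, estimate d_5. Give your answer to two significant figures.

First estimate the order: p ≈ ln(d_4/d_3) / ln(d_3/d_2) = ln(1.858×10⁻⁶/3.312×10⁻³)/ln(3.312×10⁻³/7.028×10⁻²) = ln(0.00056099)/ln(0.0471258) ≈ 2.4504.
Then d_5 ≈ d_4·(d_4/d_3)^p = 1.858×10⁻⁶·(0.00056099)^2.4504 = 1.858×10⁻⁶·1.08054e-08 ≈ 2.008e-14.

2.0e-14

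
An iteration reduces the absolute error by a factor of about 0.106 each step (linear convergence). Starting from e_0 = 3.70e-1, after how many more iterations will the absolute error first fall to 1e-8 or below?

After k steps, e_k ≈ 3.70e-1·0.106^k.
Need 0.106^k ≤ 1e-8/3.70e-1 = 2.7027e-08.
k ≥ ln(2.7027e-08)/ln(0.106) = -17.4264/-2.24432 = 7.765.
Smallest integer k = 8.

8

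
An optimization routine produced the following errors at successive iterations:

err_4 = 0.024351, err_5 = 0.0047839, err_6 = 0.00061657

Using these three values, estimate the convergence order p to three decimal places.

1.259

p ≈ ln(err_6/err_5) / ln(err_5/err_4)
  = ln(0.00061657/0.0047839) / ln(0.0047839/0.024351)
  = ln(0.128884) / ln(0.196456)
  = -2.048843 / -1.627317 ≈ 1.259031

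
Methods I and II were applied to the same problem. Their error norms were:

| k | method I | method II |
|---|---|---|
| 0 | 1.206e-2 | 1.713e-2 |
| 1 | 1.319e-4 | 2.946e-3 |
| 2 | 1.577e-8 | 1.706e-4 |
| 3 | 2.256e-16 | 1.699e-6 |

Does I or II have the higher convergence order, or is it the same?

Method I: p ≈ ln(2.256e-16/1.577e-8)/ln(1.577e-8/1.319e-4) ≈ 2.00.
Method II: p ≈ ln(1.699e-6/1.706e-4)/ln(1.706e-4/2.946e-3) ≈ 1.62.
Method I has the higher order (≈2.0 vs ≈1.6).

I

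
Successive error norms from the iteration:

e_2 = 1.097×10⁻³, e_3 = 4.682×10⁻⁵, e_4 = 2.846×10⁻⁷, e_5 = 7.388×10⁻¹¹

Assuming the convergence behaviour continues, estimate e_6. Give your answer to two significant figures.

First estimate the order: p ≈ ln(e_5/e_4) / ln(e_4/e_3) = ln(7.388×10⁻¹¹/2.846×10⁻⁷)/ln(2.846×10⁻⁷/4.682×10⁻⁵) = ln(0.000259592)/ln(0.0060786) ≈ 1.6180.
Then e_6 ≈ e_5·(e_5/e_4)^p = 7.388×10⁻¹¹·(0.000259592)^1.6180 = 7.388×10⁻¹¹·1.57879e-06 ≈ 1.166e-16.

1.2e-16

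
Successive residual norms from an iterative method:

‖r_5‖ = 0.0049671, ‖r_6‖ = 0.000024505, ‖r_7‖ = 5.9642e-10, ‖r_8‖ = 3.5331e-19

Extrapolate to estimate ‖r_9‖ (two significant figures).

1.2e-37

First estimate the order: p ≈ ln(‖r_8‖/‖r_7‖) / ln(‖r_7‖/‖r_6‖) = ln(3.5331e-19/5.9642e-10)/ln(5.9642e-10/0.000024505) = ln(5.92385e-10)/ln(2.43387e-05) ≈ 2.0000.
Then ‖r_9‖ ≈ ‖r_8‖·(‖r_8‖/‖r_7‖)^p = 3.5331e-19·(5.92385e-10)^2.0000 = 3.5331e-19·3.5092e-19 ≈ 1.24e-37.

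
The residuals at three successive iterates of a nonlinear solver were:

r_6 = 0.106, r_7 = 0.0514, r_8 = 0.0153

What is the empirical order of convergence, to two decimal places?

1.67

p ≈ ln(r_8/r_7) / ln(r_7/r_6)
  = ln(0.0153/0.0514) / ln(0.0514/0.106)
  = ln(0.297665) / ln(0.484906)
  = -1.21179 / -0.72380 ≈ 1.67421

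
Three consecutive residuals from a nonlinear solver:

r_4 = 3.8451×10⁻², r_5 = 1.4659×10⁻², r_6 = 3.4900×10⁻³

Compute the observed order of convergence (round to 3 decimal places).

p ≈ ln(r_6/r_5) / ln(r_5/r_4)
  = ln(3.4900×10⁻³/1.4659×10⁻²) / ln(1.4659×10⁻²/3.8451×10⁻²)
  = ln(0.238079) / ln(0.381238)
  = -1.435153 / -0.964331 ≈ 1.488237

1.488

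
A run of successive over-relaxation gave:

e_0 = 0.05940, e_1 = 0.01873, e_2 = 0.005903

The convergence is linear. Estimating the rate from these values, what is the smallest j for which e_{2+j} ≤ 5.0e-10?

Rate ρ ≈ e_2/e_1 = 0.005903/0.01873 = 0.3152.
After j more steps, e_{2+j} ≈ 0.005903·ρ^j; need ρ^j ≤ 5.0e-10/0.005903 = 8.47027e-08.
j ≥ ln(8.47027e-08)/ln(0.3152) = -16.2841/-1.15455 = 14.104.
So 15 more iterations are needed.

15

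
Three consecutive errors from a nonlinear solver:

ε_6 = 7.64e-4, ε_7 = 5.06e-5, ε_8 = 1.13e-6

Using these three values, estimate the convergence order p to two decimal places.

1.40

p ≈ ln(ε_8/ε_7) / ln(ε_7/ε_6)
  = ln(1.13e-6/5.06e-5) / ln(5.06e-5/7.64e-4)
  = ln(0.022332) / ln(0.0662304)
  = -3.80173 / -2.71462 ≈ 1.40046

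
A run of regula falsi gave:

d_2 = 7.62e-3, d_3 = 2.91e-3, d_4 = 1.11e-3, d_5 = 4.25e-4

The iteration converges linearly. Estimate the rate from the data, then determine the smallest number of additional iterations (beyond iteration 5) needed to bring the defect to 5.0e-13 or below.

22

Rate ρ ≈ d_5/d_4 = 4.25e-4/1.11e-3 = 0.3829.
After j more steps, d_{5+j} ≈ 4.25e-4·ρ^j; need ρ^j ≤ 5.0e-13/4.25e-4 = 1.17647e-09.
j ≥ ln(1.17647e-09)/ln(0.3829) = -20.5607/-0.95998 = 21.418.
So 22 more iterations are needed.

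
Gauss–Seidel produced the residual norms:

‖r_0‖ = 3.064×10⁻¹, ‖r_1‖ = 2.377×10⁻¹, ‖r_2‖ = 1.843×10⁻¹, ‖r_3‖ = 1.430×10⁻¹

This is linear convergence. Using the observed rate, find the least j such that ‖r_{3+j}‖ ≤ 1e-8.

65

Rate ρ ≈ ‖r_3‖/‖r_2‖ = 1.430×10⁻¹/1.843×10⁻¹ = 0.7759.
After j more steps, ‖r_{3+j}‖ ≈ 1.430×10⁻¹·ρ^j; need ρ^j ≤ 1e-8/1.430×10⁻¹ = 6.99301e-08.
j ≥ ln(6.99301e-08)/ln(0.7759) = -16.4758/-0.25373 = 64.934.
So 65 more iterations are needed.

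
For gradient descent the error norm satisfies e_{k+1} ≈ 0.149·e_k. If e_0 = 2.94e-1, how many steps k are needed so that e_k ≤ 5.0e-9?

10

After k steps, e_k ≈ 2.94e-1·0.149^k.
Need 0.149^k ≤ 5.0e-9/2.94e-1 = 1.70068e-08.
k ≥ ln(1.70068e-08)/ln(0.149) = -17.8897/-1.90381 = 9.397.
Smallest integer k = 10.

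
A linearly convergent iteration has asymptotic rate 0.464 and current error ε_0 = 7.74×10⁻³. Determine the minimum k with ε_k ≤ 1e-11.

27

After k steps, ε_k ≈ 7.74×10⁻³·0.464^k.
Need 0.464^k ≤ 1e-11/7.74×10⁻³ = 1.29199e-09.
k ≥ ln(1.29199e-09)/ln(0.464) = -20.4671/-0.76787 = 26.654.
Smallest integer k = 27.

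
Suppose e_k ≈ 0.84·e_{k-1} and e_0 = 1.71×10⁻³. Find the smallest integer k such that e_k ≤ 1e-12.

After k steps, e_k ≈ 1.71×10⁻³·0.84^k.
Need 0.84^k ≤ 1e-12/1.71×10⁻³ = 5.84795e-10.
k ≥ ln(5.84795e-10)/ln(0.84) = -21.2598/-0.17435 = 121.937.
Smallest integer k = 122.

122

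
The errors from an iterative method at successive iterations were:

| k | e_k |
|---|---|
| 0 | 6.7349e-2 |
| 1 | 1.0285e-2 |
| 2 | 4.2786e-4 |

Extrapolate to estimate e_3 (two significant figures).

First estimate the order: p ≈ ln(e_2/e_1) / ln(e_1/e_0) = ln(4.2786e-4/1.0285e-2)/ln(1.0285e-2/6.7349e-2) = ln(0.0416004)/ln(0.152712) ≈ 1.6920.
Then e_3 ≈ e_2·(e_2/e_1)^p = 4.2786e-4·(0.0416004)^1.6920 = 4.2786e-4·0.00460801 ≈ 1.972e-06.

2.0e-6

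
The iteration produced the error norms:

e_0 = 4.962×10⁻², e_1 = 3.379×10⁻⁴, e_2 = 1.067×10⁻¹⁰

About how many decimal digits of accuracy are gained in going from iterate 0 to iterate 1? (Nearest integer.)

2

Digits gained ≈ log₁₀(e_0/e_1) = log₁₀(4.962×10⁻²/3.379×10⁻⁴) = log₁₀(146.848) ≈ 2.167.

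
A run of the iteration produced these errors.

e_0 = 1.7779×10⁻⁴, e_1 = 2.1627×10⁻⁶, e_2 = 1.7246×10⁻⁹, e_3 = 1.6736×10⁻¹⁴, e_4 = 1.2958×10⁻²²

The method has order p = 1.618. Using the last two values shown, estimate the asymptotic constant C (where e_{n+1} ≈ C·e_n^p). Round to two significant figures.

2.5

C ≈ e_4 / e_3^1.618
  = 1.2958×10⁻²² / (1.6736×10⁻¹⁴)^1.618
  = 1.2958×10⁻²² / 5.12706e-23 ≈ 2.5274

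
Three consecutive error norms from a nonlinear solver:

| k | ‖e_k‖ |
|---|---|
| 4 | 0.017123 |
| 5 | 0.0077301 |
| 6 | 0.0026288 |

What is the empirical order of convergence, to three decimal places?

p ≈ ln(‖e_6‖/‖e_5‖) / ln(‖e_5‖/‖e_4‖)
  = ln(0.0026288/0.0077301) / ln(0.0077301/0.017123)
  = ln(0.340073) / ln(0.451445)
  = -1.078595 / -0.795302 ≈ 1.356208

1.356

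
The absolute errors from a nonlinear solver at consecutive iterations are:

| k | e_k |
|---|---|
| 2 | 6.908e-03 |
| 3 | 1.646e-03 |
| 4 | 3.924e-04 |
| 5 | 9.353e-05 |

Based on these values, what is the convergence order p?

1

Consecutive ratios: e_5/e_4 = 9.353e-05/3.924e-04 = 0.238354, e_4/e_3 = 3.924e-04/1.646e-03 = 0.238396.
p ≈ ln(0.238354)/ln(0.238396) = -1.4340/-1.4338 ≈ 1.00.
So the convergence is linear (order 1).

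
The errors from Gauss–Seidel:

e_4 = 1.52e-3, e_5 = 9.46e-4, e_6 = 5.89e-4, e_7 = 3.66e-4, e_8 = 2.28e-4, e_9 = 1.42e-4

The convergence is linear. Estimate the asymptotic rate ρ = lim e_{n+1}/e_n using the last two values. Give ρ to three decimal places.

0.623

ρ ≈ e_9/e_8 = 1.42e-4/2.28e-4 = 0.62281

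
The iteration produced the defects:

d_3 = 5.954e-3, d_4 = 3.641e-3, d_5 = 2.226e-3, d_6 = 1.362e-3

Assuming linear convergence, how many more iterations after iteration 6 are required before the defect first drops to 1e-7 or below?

Rate ρ ≈ d_6/d_5 = 1.362e-3/2.226e-3 = 0.6119.
After j more steps, d_{6+j} ≈ 1.362e-3·ρ^j; need ρ^j ≤ 1e-7/1.362e-3 = 7.34214e-05.
j ≥ ln(7.34214e-05)/ln(0.6119) = -9.5193/-0.49119 = 19.380.
So 20 more iterations are needed.

20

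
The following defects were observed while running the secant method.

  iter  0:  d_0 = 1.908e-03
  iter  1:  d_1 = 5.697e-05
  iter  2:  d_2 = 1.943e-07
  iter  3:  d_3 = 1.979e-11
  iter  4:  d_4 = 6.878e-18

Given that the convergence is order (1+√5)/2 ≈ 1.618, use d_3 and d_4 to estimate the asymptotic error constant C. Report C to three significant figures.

1.43

C ≈ d_4 / d_3^1.618
  = 6.878e-18 / (1.979e-11)^1.618
  = 6.878e-18 / 4.80451e-18 ≈ 1.4316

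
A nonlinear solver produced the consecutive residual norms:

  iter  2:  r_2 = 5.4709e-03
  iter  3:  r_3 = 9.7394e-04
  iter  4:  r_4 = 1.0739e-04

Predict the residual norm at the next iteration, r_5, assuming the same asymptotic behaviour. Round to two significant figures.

6.4e-6

First estimate the order: p ≈ ln(r_4/r_3) / ln(r_3/r_2) = ln(1.0739e-04/9.7394e-04)/ln(9.7394e-04/5.4709e-03) = ln(0.110263)/ln(0.178022) ≈ 1.2776.
Then r_5 ≈ r_4·(r_4/r_3)^p = 1.0739e-04·(0.110263)^1.2776 = 1.0739e-04·0.0597872 ≈ 6.421e-06.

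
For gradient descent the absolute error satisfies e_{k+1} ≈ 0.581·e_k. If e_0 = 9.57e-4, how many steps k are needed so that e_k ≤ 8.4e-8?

18

After k steps, e_k ≈ 9.57e-4·0.581^k.
Need 0.581^k ≤ 8.4e-8/9.57e-4 = 8.77743e-05.
k ≥ ln(8.77743e-05)/ln(0.581) = -9.3407/-0.54300 = 17.202.
Smallest integer k = 18.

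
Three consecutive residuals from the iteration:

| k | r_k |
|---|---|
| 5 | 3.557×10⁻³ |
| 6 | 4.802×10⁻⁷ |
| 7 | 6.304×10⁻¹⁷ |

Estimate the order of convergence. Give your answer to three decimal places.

p ≈ ln(r_7/r_6) / ln(r_6/r_5)
  = ln(6.304×10⁻¹⁷/4.802×10⁻⁷) / ln(4.802×10⁻⁷/3.557×10⁻³)
  = ln(1.31279e-10) / ln(0.000135001)
  = -22.753696 / -8.910228 ≈ 2.553660

2.554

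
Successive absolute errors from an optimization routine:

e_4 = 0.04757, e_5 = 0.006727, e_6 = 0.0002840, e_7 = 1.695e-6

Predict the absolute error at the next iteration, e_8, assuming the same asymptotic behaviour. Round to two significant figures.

4.3e-10

First estimate the order: p ≈ ln(e_7/e_6) / ln(e_6/e_5) = ln(1.695e-6/0.0002840)/ln(0.0002840/0.006727) = ln(0.00596831)/ln(0.0422179) ≈ 1.6181.
Then e_8 ≈ e_7·(e_7/e_6)^p = 1.695e-6·(0.00596831)^1.6181 = 1.695e-6·0.000251829 ≈ 4.269e-10.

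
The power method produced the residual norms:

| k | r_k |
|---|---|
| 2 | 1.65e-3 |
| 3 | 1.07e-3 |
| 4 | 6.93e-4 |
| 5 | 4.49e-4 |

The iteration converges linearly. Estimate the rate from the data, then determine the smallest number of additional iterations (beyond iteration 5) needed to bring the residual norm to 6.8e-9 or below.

26

Rate ρ ≈ r_5/r_4 = 4.49e-4/6.93e-4 = 0.6479.
After j more steps, r_{5+j} ≈ 4.49e-4·ρ^j; need ρ^j ≤ 6.8e-9/4.49e-4 = 1.51448e-05.
j ≥ ln(1.51448e-05)/ln(0.6479) = -11.0979/-0.43402 = 25.570.
So 26 more iterations are needed.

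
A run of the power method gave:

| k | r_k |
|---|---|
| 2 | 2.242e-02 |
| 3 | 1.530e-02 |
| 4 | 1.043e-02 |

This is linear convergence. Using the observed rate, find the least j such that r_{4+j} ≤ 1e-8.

Rate ρ ≈ r_4/r_3 = 1.043e-02/1.530e-02 = 0.6817.
After j more steps, r_{4+j} ≈ 1.043e-02·ρ^j; need ρ^j ≤ 1e-8/1.043e-02 = 9.58773e-07.
j ≥ ln(9.58773e-07)/ln(0.6817) = -13.8576/-0.38317 = 36.166.
So 37 more iterations are needed.

37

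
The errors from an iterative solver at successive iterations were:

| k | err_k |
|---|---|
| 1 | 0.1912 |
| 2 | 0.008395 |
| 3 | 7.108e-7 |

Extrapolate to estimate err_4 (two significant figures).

4.3e-19

First estimate the order: p ≈ ln(err_3/err_2) / ln(err_2/err_1) = ln(7.108e-7/0.008395)/ln(0.008395/0.1912) = ln(8.46694e-05)/ln(0.0439069) ≈ 2.9999.
Then err_4 ≈ err_3·(err_3/err_2)^p = 7.108e-7·(8.46694e-05)^2.9999 = 7.108e-7·6.07557e-13 ≈ 4.319e-19.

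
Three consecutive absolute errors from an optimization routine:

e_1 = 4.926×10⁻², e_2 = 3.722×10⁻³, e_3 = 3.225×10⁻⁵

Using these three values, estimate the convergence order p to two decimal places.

p ≈ ln(e_3/e_2) / ln(e_2/e_1)
  = ln(3.225×10⁻⁵/3.722×10⁻³) / ln(3.722×10⁻³/4.926×10⁻²)
  = ln(0.0086647) / ln(0.0755583)
  = -4.74850 / -2.58285 ≈ 1.83847

1.84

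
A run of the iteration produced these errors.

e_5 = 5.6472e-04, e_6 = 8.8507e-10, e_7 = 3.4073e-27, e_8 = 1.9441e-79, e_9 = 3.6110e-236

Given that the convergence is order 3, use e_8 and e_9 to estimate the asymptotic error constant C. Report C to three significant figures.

4.91

C ≈ e_9 / e_8^3
  = 3.6110e-236 / (1.9441e-79)^3
  = 3.6110e-236 / 7.34777e-237 ≈ 4.9144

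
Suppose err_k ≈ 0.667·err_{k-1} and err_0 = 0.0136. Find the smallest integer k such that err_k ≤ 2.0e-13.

After k steps, err_k ≈ 0.0136·0.667^k.
Need 0.667^k ≤ 2.0e-13/0.0136 = 1.47059e-11.
k ≥ ln(1.47059e-11)/ln(0.667) = -24.9428/-0.40497 = 61.592.
Smallest integer k = 62.

62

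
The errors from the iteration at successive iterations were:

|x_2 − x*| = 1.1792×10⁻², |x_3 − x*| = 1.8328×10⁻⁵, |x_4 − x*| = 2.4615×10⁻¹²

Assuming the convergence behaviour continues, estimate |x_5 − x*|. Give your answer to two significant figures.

3.8e-29

First estimate the order: p ≈ ln(|x_4 − x*|/|x_3 − x*|) / ln(|x_3 − x*|/|x_2 − x*|) = ln(2.4615×10⁻¹²/1.8328×10⁻⁵)/ln(1.8328×10⁻⁵/1.1792×10⁻²) = ln(1.34303e-07)/ln(0.00155427) ≈ 2.4469.
Then |x_5 − x*| ≈ |x_4 − x*|·(|x_4 − x*|/|x_3 − x*|)^p = 2.4615×10⁻¹²·(1.34303e-07)^2.4469 = 2.4615×10⁻¹²·1.53149e-17 ≈ 3.77e-29.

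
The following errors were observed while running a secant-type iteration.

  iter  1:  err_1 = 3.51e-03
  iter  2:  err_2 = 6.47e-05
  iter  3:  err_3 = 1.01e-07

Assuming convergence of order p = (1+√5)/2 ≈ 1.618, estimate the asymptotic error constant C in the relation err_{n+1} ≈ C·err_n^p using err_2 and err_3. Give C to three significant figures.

C ≈ err_3 / err_2^1.618
  = 1.01e-07 / (6.47e-05)^1.618
  = 1.01e-07 / 1.66741e-07 ≈ 0.60573

0.606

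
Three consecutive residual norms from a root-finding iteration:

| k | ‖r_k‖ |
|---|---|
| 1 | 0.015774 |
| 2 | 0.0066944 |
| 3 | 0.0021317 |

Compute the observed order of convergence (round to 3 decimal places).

1.335

p ≈ ln(‖r_3‖/‖r_2‖) / ln(‖r_2‖/‖r_1‖)
  = ln(0.0021317/0.0066944) / ln(0.0066944/0.015774)
  = ln(0.31843) / ln(0.424395)
  = -1.144353 / -0.857091 ≈ 1.335159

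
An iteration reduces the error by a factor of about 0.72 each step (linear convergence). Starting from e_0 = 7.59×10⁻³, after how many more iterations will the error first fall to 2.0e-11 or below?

After k steps, e_k ≈ 7.59×10⁻³·0.72^k.
Need 0.72^k ≤ 2.0e-11/7.59×10⁻³ = 2.63505e-09.
k ≥ ln(2.63505e-09)/ln(0.72) = -19.7544/-0.32850 = 60.135.
Smallest integer k = 61.

61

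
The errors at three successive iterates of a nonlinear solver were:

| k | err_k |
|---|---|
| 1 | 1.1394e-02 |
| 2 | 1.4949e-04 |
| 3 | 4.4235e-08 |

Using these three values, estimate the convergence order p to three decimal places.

p ≈ ln(err_3/err_2) / ln(err_2/err_1)
  = ln(4.4235e-08/1.4949e-04) / ln(1.4949e-04/1.1394e-02)
  = ln(0.000295906) / ln(0.0131201)
  = -8.125469 / -4.333610 ≈ 1.874989

1.875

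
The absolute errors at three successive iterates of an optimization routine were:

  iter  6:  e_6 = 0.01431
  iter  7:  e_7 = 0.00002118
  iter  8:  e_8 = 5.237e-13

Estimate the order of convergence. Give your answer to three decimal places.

2.688

p ≈ ln(e_8/e_7) / ln(e_7/e_6)
  = ln(5.237e-13/0.00002118) / ln(0.00002118/0.01431)
  = ln(2.47262e-08) / ln(0.00148008)
  = -17.515402 / -6.515659 ≈ 2.688201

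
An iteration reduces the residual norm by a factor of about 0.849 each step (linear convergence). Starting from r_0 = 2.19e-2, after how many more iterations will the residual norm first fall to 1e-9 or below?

After k steps, r_k ≈ 2.19e-2·0.849^k.
Need 0.849^k ≤ 1e-9/2.19e-2 = 4.56621e-08.
k ≥ ln(4.56621e-08)/ln(0.849) = -16.9020/-0.16370 = 103.250.
Smallest integer k = 104.

104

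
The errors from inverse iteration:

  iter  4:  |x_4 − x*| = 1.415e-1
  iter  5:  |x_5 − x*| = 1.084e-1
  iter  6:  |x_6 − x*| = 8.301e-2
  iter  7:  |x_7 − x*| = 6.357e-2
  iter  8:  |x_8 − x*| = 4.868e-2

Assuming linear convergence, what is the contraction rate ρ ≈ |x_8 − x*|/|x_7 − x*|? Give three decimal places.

ρ ≈ |x_8 − x*|/|x_7 − x*| = 4.868e-2/6.357e-2 = 0.76577

0.766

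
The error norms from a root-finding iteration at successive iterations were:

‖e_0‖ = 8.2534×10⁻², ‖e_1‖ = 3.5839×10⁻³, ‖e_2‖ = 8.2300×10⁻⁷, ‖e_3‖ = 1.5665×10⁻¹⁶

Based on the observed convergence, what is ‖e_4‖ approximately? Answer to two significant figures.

1.7e-42

First estimate the order: p ≈ ln(‖e_3‖/‖e_2‖) / ln(‖e_2‖/‖e_1‖) = ln(1.5665×10⁻¹⁶/8.2300×10⁻⁷)/ln(8.2300×10⁻⁷/3.5839×10⁻³) = ln(1.9034e-10)/ln(0.000229638) ≈ 2.6712.
Then ‖e_4‖ ≈ ‖e_3‖·(‖e_3‖/‖e_2‖)^p = 1.5665×10⁻¹⁶·(1.9034e-10)^2.6712 = 1.5665×10⁻¹⁶·1.08313e-26 ≈ 1.697e-42.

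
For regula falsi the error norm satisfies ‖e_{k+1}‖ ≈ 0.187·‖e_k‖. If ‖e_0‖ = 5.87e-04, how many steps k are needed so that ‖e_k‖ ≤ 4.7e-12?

After k steps, ‖e_k‖ ≈ 5.87e-04·0.187^k.
Need 0.187^k ≤ 4.7e-12/5.87e-04 = 8.00681e-09.
k ≥ ln(8.00681e-09)/ln(0.187) = -18.6430/-1.67665 = 11.119.
Smallest integer k = 12.

12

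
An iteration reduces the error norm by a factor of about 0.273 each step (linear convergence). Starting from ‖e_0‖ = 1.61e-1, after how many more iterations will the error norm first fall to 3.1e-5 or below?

7

After k steps, ‖e_k‖ ≈ 1.61e-1·0.273^k.
Need 0.273^k ≤ 3.1e-5/1.61e-1 = 0.000192547.
k ≥ ln(0.000192547)/ln(0.273) = -8.5552/-1.29828 = 6.590.
Smallest integer k = 7.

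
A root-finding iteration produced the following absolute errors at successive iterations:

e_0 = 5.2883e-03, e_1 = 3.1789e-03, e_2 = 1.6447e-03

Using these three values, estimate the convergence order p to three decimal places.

p ≈ ln(e_2/e_1) / ln(e_1/e_0)
  = ln(1.6447e-03/3.1789e-03) / ln(3.1789e-03/5.2883e-03)
  = ln(0.51738) / ln(0.601119)
  = -0.658978 / -0.508962 ≈ 1.294749

1.295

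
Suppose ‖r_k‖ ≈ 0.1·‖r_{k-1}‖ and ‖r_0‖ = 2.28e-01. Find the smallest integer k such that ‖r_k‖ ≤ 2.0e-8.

8

After k steps, ‖r_k‖ ≈ 2.28e-01·0.1^k.
Need 0.1^k ≤ 2.0e-8/2.28e-01 = 8.77193e-08.
k ≥ ln(8.77193e-08)/ln(0.1) = -16.2491/-2.30259 = 7.057.
Smallest integer k = 8.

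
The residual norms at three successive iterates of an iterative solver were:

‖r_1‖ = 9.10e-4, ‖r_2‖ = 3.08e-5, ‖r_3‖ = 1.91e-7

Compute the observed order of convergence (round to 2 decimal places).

1.50

p ≈ ln(‖r_3‖/‖r_2‖) / ln(‖r_2‖/‖r_1‖)
  = ln(1.91e-7/3.08e-5) / ln(3.08e-5/9.10e-4)
  = ln(0.0062013) / ln(0.0338462)
  = -5.08300 / -3.38593 ≈ 1.50121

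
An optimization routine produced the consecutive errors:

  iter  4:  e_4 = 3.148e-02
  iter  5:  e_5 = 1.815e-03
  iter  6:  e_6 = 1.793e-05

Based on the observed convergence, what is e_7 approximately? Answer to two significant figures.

1.0e-8

First estimate the order: p ≈ ln(e_6/e_5) / ln(e_5/e_4) = ln(1.793e-05/1.815e-03)/ln(1.815e-03/3.148e-02) = ln(0.00987879)/ln(0.0576557) ≈ 1.6183.
Then e_7 ≈ e_6·(e_6/e_5)^p = 1.793e-05·(0.00987879)^1.6183 = 1.793e-05·0.000568629 ≈ 1.02e-08.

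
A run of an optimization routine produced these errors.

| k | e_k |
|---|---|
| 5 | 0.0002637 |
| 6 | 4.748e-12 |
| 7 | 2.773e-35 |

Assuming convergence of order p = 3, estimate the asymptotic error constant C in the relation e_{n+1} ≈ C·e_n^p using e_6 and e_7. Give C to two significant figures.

0.26

C ≈ e_7 / e_6^3
  = 2.773e-35 / (4.748e-12)^3
  = 2.773e-35 / 1.07037e-34 ≈ 0.25907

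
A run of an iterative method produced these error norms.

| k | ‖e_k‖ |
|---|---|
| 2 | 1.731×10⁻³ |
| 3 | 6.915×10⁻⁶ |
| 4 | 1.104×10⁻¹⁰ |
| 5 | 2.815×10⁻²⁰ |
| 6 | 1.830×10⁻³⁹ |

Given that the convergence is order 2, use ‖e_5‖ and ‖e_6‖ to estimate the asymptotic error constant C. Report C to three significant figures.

C ≈ ‖e_6‖ / ‖e_5‖^2
  = 1.830×10⁻³⁹ / (2.815×10⁻²⁰)^2
  = 1.830×10⁻³⁹ / 7.92423e-40 ≈ 2.3094

2.31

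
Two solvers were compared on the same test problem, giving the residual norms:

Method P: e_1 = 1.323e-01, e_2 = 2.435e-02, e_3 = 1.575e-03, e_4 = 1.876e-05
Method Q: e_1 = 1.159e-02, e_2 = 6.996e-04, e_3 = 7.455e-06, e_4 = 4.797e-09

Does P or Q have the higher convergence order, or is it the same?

same

Method P: p ≈ ln(1.876e-05/1.575e-03)/ln(1.575e-03/2.435e-02) ≈ 1.62.
Method Q: p ≈ ln(4.797e-09/7.455e-06)/ln(7.455e-06/6.996e-04) ≈ 1.62.
Both orders ≈ 1.6 — effectively the same.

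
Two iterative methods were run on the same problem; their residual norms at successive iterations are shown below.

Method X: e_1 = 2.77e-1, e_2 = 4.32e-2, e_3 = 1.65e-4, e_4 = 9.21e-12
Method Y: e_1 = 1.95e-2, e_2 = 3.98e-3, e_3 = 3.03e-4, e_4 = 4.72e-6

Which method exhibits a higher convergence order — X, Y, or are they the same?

Method X: p ≈ ln(9.21e-12/1.65e-4)/ln(1.65e-4/4.32e-2) ≈ 3.00.
Method Y: p ≈ ln(4.72e-6/3.03e-4)/ln(3.03e-4/3.98e-3) ≈ 1.62.
Method X has the higher order (≈3.0 vs ≈1.6).

X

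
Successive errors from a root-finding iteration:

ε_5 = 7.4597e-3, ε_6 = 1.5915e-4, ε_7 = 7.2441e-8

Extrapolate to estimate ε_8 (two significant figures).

1.5e-14

First estimate the order: p ≈ ln(ε_7/ε_6) / ln(ε_6/ε_5) = ln(7.2441e-8/1.5915e-4)/ln(1.5915e-4/7.4597e-3) = ln(0.000455174)/ln(0.0213346) ≈ 2.0000.
Then ε_8 ≈ ε_7·(ε_7/ε_6)^p = 7.2441e-8·(0.000455174)^2.0000 = 7.2441e-8·2.07183e-07 ≈ 1.501e-14.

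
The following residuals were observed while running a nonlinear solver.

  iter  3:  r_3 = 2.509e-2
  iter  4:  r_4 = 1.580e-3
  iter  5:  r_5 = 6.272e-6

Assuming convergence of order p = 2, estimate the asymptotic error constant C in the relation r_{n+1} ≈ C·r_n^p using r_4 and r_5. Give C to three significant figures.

C ≈ r_5 / r_4^2
  = 6.272e-6 / (1.580e-3)^2
  = 6.272e-6 / 2.4964e-06 ≈ 2.5124

2.51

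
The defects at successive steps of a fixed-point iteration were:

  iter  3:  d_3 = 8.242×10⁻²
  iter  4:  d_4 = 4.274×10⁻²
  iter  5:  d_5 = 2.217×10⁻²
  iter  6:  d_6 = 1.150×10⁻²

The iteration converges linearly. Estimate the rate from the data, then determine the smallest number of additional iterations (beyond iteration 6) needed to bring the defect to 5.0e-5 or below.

Rate ρ ≈ d_6/d_5 = 1.150×10⁻²/2.217×10⁻² = 0.5187.
After j more steps, d_{6+j} ≈ 1.150×10⁻²·ρ^j; need ρ^j ≤ 5.0e-5/1.150×10⁻² = 0.00434783.
j ≥ ln(0.00434783)/ln(0.5187) = -5.4381/-0.65643 = 8.284.
So 9 more iterations are needed.

9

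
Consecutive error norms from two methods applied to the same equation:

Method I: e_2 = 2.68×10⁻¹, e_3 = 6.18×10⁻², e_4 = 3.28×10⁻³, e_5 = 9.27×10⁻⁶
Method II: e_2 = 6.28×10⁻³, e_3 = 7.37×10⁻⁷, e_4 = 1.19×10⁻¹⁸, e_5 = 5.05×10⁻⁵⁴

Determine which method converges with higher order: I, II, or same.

II

Method I: p ≈ ln(9.27×10⁻⁶/3.28×10⁻³)/ln(3.28×10⁻³/6.18×10⁻²) ≈ 2.00.
Method II: p ≈ ln(5.05×10⁻⁵⁴/1.19×10⁻¹⁸)/ln(1.19×10⁻¹⁸/7.37×10⁻⁷) ≈ 3.00.
Method II has the higher order (≈3.0 vs ≈2.0).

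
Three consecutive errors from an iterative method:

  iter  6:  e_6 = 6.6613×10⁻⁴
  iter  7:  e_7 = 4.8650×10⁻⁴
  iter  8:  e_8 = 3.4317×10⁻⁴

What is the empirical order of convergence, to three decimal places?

1.111

p ≈ ln(e_8/e_7) / ln(e_7/e_6)
  = ln(3.4317×10⁻⁴/4.8650×10⁻⁴) / ln(4.8650×10⁻⁴/6.6613×10⁻⁴)
  = ln(0.705385) / ln(0.730338)
  = -0.349012 / -0.314248 ≈ 1.110626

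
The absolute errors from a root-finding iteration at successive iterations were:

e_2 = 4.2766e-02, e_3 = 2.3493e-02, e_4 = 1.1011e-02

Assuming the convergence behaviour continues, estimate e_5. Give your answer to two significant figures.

4.2e-3

First estimate the order: p ≈ ln(e_4/e_3) / ln(e_3/e_2) = ln(1.1011e-02/2.3493e-02)/ln(2.3493e-02/4.2766e-02) = ln(0.468693)/ln(0.549338) ≈ 1.2650.
Then e_5 ≈ e_4·(e_4/e_3)^p = 1.1011e-02·(0.468693)^1.2650 = 1.1011e-02·0.383419 ≈ 0.004222.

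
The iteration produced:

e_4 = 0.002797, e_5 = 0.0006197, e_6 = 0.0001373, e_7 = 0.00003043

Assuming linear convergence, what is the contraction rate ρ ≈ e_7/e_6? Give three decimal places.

ρ ≈ e_7/e_6 = 0.00003043/0.0001373 = 0.22163

0.222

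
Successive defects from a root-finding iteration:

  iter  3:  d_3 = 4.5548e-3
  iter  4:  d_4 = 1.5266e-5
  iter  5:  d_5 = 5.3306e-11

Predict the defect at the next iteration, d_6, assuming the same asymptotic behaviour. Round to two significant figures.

First estimate the order: p ≈ ln(d_5/d_4) / ln(d_4/d_3) = ln(5.3306e-11/1.5266e-5)/ln(1.5266e-5/4.5548e-3) = ln(3.49181e-06)/ln(0.00335163) ≈ 2.2051.
Then d_6 ≈ d_5·(d_5/d_4)^p = 5.3306e-11·(3.49181e-06)^2.2051 = 5.3306e-11·9.26576e-13 ≈ 4.939e-23.

4.9e-23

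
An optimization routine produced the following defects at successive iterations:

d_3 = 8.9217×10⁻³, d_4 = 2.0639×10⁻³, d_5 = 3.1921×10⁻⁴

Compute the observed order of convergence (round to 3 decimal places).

p ≈ ln(d_5/d_4) / ln(d_4/d_3)
  = ln(3.1921×10⁻⁴/2.0639×10⁻³) / ln(2.0639×10⁻³/8.9217×10⁻³)
  = ln(0.154664) / ln(0.231335)
  = -1.866500 / -1.463888 ≈ 1.275029

1.275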